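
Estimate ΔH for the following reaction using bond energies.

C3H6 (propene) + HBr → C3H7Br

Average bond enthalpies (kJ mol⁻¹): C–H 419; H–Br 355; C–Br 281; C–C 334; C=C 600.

Bonds broken (reactants):
  C–C: 1 × 334 = 334
  C–H: 6 × 419 = 2514
  C=C: 1 × 600 = 600
  H–Br: 1 × 355 = 355
  Σ(broken) = 3803 kJ
Bonds formed (products):
  C–Br: 1 × 281 = 281
  C–C: 2 × 334 = 668
  C–H: 7 × 419 = 2933
  Σ(formed) = 3882 kJ
ΔH = Σ(broken) − Σ(formed) = 3803 − 3882 = −79 kJ

ΔH ≈ −79 kJ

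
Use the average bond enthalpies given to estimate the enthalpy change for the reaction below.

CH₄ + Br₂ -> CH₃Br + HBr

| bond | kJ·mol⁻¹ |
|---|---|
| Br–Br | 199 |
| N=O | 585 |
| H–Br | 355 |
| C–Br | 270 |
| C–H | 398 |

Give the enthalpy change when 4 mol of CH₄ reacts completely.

ΔH = −112 kJ

Bonds broken (reactants):
  Br–Br: 1 × 199 = 199
  C–H: 4 × 398 = 1592
  Σ(broken) = 1791 kJ
Bonds formed (products):
  C–Br: 1 × 270 = 270
  C–H: 3 × 398 = 1194
  H–Br: 1 × 355 = 355
  Σ(formed) = 1819 kJ
ΔH = Σ(broken) − Σ(formed) = 1791 − 1819 = −28 kJ
For 4× the reaction as written: 4 × (−28) = −112 kJ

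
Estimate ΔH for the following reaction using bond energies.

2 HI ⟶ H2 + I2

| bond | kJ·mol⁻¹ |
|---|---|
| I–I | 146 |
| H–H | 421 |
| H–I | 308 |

ΔH ≈ +49 kJ

Bonds broken (reactants):
  H–I: 2 × 308 = 616
  Σ(broken) = 616 kJ
Bonds formed (products):
  H–H: 1 × 421 = 421
  I–I: 1 × 146 = 146
  Σ(formed) = 567 kJ
ΔH = Σ(broken) − Σ(formed) = 616 − 567 = +49 kJ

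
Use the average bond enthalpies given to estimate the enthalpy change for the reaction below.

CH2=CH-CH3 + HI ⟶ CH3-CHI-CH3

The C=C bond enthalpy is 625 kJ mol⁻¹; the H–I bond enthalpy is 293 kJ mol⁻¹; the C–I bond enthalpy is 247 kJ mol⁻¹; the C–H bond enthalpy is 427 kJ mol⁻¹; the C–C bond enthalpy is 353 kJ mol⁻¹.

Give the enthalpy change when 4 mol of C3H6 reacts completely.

ΔH = −436 kJ

Bonds broken (reactants):
  C–C: 1 × 353 = 353
  C–H: 6 × 427 = 2562
  C=C: 1 × 625 = 625
  H–I: 1 × 293 = 293
  Σ(broken) = 3833 kJ
Bonds formed (products):
  C–C: 2 × 353 = 706
  C–H: 7 × 427 = 2989
  C–I: 1 × 247 = 247
  Σ(formed) = 3942 kJ
ΔH = Σ(broken) − Σ(formed) = 3833 − 3942 = −109 kJ
For 4× the reaction as written: 4 × (−109) = −436 kJ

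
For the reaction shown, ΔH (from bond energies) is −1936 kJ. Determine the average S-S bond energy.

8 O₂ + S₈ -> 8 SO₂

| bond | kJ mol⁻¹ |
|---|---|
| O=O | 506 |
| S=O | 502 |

D(S-S) ≈ 256 kJ/mol

Let D be the S-S bond energy.
Σ(broken) = 8×506 + 8×D = 4048 + 8D
Σ(formed) = 16×502 = 8032
ΔH = Σ(broken) − Σ(formed) = (4048 + 8D) − (8032) = −3984 + 8D
Setting this equal to −1936 kJ gives 8D = 2048, so D = 256 kJ/mol.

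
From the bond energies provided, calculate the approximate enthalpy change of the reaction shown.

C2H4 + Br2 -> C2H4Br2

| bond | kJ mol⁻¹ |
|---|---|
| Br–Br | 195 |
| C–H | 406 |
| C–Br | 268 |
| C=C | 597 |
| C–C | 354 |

Bonds broken (reactants):
  Br–Br: 1 × 195 = 195
  C–H: 4 × 406 = 1624
  C=C: 1 × 597 = 597
  Σ(broken) = 2416 kJ
Bonds formed (products):
  C–Br: 2 × 268 = 536
  C–C: 1 × 354 = 354
  C–H: 4 × 406 = 1624
  Σ(formed) = 2514 kJ
ΔH = Σ(broken) − Σ(formed) = 2416 − 2514 = −98 kJ

ΔH ≈ −98 kJ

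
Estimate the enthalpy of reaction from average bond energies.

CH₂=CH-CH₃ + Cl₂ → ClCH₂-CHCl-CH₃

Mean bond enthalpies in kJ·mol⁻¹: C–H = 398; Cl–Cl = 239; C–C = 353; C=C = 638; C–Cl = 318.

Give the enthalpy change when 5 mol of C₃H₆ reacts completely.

Bonds broken (reactants):
  C–C: 1 × 353 = 353
  C–H: 6 × 398 = 2388
  C=C: 1 × 638 = 638
  Cl–Cl: 1 × 239 = 239
  Σ(broken) = 3618 kJ
Bonds formed (products):
  C–C: 2 × 353 = 706
  C–Cl: 2 × 318 = 636
  C–H: 6 × 398 = 2388
  Σ(formed) = 3730 kJ
ΔH = Σ(broken) − Σ(formed) = 3618 − 3730 = −112 kJ
For 5× the reaction as written: 5 × (−112) = −560 kJ

ΔH = −560 kJ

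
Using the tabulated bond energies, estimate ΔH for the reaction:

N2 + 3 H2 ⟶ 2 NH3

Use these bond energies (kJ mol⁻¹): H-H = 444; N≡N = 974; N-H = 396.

Bonds broken (reactants):
  H-H: 3 × 444 = 1332
  N≡N: 1 × 974 = 974
  Σ(broken) = 2306 kJ
Bonds formed (products):
  N-H: 6 × 396 = 2376
  Σ(formed) = 2376 kJ
ΔH = Σ(broken) − Σ(formed) = 2306 − 2376 = −70 kJ

ΔH ≈ −70 kJ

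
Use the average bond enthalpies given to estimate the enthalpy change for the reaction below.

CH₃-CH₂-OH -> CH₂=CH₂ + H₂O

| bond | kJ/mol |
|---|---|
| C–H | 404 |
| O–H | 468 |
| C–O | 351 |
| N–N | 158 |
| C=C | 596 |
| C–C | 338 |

Bonds broken (reactants):
  C–C: 1 × 338 = 338
  C–H: 5 × 404 = 2020
  C–O: 1 × 351 = 351
  O–H: 1 × 468 = 468
  Σ(broken) = 3177 kJ
Bonds formed (products):
  C–H: 4 × 404 = 1616
  C=C: 1 × 596 = 596
  O–H: 2 × 468 = 936
  Σ(formed) = 3148 kJ
ΔH = Σ(broken) − Σ(formed) = 3177 − 3148 = +29 kJ

ΔH ≈ +29 kJ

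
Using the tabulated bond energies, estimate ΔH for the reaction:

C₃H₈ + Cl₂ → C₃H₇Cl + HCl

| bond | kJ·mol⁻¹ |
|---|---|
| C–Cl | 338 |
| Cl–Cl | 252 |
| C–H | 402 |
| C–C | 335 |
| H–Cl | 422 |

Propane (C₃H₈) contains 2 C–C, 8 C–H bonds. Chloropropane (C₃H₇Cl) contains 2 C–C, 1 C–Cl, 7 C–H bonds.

Bonds broken (reactants):
  C–C: 2 × 335 = 670
  C–H: 8 × 402 = 3216
  Cl–Cl: 1 × 252 = 252
  Σ(broken) = 4138 kJ
Bonds formed (products):
  C–C: 2 × 335 = 670
  C–Cl: 1 × 338 = 338
  C–H: 7 × 402 = 2814
  H–Cl: 1 × 422 = 422
  Σ(formed) = 4244 kJ
ΔH = Σ(broken) − Σ(formed) = 4138 − 4244 = −106 kJ

ΔH ≈ −106 kJ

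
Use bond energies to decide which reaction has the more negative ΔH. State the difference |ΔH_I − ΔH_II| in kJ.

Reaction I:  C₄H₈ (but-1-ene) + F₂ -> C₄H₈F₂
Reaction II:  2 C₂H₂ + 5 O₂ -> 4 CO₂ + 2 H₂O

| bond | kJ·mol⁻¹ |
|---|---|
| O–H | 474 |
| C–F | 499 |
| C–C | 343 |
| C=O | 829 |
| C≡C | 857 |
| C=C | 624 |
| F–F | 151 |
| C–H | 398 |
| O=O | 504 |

Reaction II, by 2136 kJ

Reaction I:
  Bonds broken (reactants):
    C–C: 2 × 343 = 686
    C–H: 8 × 398 = 3184
    C=C: 1 × 624 = 624
    F–F: 1 × 151 = 151
    Σ(broken) = 4645 kJ
  Bonds formed (products):
    C–C: 3 × 343 = 1029
    C–F: 2 × 499 = 998
    C–H: 8 × 398 = 3184
    Σ(formed) = 5211 kJ
  ΔH_I = 4645 − 5211 = −566 kJ
Reaction II:
  Bonds broken (reactants):
    C≡C: 2 × 857 = 1714
    C–H: 4 × 398 = 1592
    O=O: 5 × 504 = 2520
    Σ(broken) = 5826 kJ
  Bonds formed (products):
    C=O: 8 × 829 = 6632
    O–H: 4 × 474 = 1896
    Σ(formed) = 8528 kJ
  ΔH_II = 5826 − 8528 = −2702 kJ
ΔH_I − ΔH_II = +2136 kJ, so reaction II has the more negative ΔH; |ΔH_I − ΔH_II| = 2136 kJ.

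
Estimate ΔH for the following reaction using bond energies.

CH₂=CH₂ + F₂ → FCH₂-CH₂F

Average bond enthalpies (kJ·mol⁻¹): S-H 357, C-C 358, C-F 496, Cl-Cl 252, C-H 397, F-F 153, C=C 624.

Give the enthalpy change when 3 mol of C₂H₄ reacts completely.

Bonds broken (reactants):
  C-H: 4 × 397 = 1588
  C=C: 1 × 624 = 624
  F-F: 1 × 153 = 153
  Σ(broken) = 2365 kJ
Bonds formed (products):
  C-C: 1 × 358 = 358
  C-F: 2 × 496 = 992
  C-H: 4 × 397 = 1588
  Σ(formed) = 2938 kJ
ΔH = Σ(broken) − Σ(formed) = 2365 − 2938 = −573 kJ
For 3× the reaction as written: 3 × (−573) = −1719 kJ

ΔH = −1719 kJ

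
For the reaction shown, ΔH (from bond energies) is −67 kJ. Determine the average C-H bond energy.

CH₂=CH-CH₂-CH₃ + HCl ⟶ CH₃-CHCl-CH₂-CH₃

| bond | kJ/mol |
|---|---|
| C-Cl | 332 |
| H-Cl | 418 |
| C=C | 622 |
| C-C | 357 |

D(C-H) ≈ 418 kJ/mol

Let D be the C-H bond energy.
Σ(broken) = 2×357 + 8×D + 1×622 + 1×418 = 1754 + 8D
Σ(formed) = 3×357 + 1×332 + 9×D = 1403 + 9D
ΔH = Σ(broken) − Σ(formed) = (1754 + 8D) − (1403 + 9D) = +351 − D
Setting this equal to −67 kJ gives D = 418 kJ/mol.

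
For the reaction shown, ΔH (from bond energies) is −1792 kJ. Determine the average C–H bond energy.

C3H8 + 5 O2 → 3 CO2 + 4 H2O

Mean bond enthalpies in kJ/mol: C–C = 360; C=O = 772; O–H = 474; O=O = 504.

D(C–H) ≈ 424 kJ/mol

Let D be the C–H bond energy.
Σ(broken) = 2×360 + 8×D + 5×504 = 3240 + 8D
Σ(formed) = 6×772 + 8×474 = 8424
ΔH = Σ(broken) − Σ(formed) = (3240 + 8D) − (8424) = −5184 + 8D
Setting this equal to −1792 kJ gives 8D = 3392, so D = 424 kJ/mol.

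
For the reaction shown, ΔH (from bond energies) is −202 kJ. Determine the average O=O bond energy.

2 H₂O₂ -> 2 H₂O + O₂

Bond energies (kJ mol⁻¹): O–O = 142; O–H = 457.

D(O=O) ≈ 486 kJ/mol

Let D be the O=O bond energy.
Σ(broken) = 4×457 + 2×142 = 2112
Σ(formed) = 4×457 + 1×D = 1828 + D
ΔH = Σ(broken) − Σ(formed) = (2112) − (1828 + D) = +284 − D
Setting this equal to −202 kJ gives D = 486 kJ/mol.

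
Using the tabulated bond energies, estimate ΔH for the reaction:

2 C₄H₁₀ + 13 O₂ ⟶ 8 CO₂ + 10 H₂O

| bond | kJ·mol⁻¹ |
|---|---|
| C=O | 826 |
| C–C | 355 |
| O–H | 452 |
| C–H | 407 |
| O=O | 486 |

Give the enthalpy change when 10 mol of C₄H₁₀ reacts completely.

Bonds broken (reactants):
  C–C: 6 × 355 = 2130
  C–H: 20 × 407 = 8140
  O=O: 13 × 486 = 6318
  Σ(broken) = 16588 kJ
Bonds formed (products):
  C=O: 16 × 826 = 13216
  O–H: 20 × 452 = 9040
  Σ(formed) = 22256 kJ
ΔH = Σ(broken) − Σ(formed) = 16588 − 22256 = −5668 kJ
For 5× the reaction as written: 5 × (−5668) = −28340 kJ

ΔH = −28340 kJ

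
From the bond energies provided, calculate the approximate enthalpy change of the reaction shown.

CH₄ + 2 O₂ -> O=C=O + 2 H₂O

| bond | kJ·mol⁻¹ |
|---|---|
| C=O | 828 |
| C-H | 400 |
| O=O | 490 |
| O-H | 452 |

ΔH ≈ −884 kJ

Bonds broken (reactants):
  C-H: 4 × 400 = 1600
  O=O: 2 × 490 = 980
  Σ(broken) = 2580 kJ
Bonds formed (products):
  C=O: 2 × 828 = 1656
  O-H: 4 × 452 = 1808
  Σ(formed) = 3464 kJ
ΔH = Σ(broken) − Σ(formed) = 2580 − 3464 = −884 kJ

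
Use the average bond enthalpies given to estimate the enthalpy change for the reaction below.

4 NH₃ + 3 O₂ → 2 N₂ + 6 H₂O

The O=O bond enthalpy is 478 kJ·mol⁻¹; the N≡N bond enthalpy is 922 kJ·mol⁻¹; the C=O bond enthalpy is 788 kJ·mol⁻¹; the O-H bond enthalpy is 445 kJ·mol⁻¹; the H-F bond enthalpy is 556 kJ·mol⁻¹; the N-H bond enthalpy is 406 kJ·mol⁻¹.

ΔH ≈ −878 kJ

Bonds broken (reactants):
  N-H: 12 × 406 = 4872
  O=O: 3 × 478 = 1434
  Σ(broken) = 6306 kJ
Bonds formed (products):
  N≡N: 2 × 922 = 1844
  O-H: 12 × 445 = 5340
  Σ(formed) = 7184 kJ
ΔH = Σ(broken) − Σ(formed) = 6306 − 7184 = −878 kJ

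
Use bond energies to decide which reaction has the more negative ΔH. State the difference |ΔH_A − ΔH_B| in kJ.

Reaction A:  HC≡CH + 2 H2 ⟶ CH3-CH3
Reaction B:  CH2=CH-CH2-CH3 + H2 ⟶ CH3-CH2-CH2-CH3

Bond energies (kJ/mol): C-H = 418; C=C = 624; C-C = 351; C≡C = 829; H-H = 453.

Reaction A:
  Bonds broken (reactants):
    C≡C: 1 × 829 = 829
    C-H: 2 × 418 = 836
    H-H: 2 × 453 = 906
    Σ(broken) = 2571 kJ
  Bonds formed (products):
    C-C: 1 × 351 = 351
    C-H: 6 × 418 = 2508
    Σ(formed) = 2859 kJ
  ΔH_A = 2571 − 2859 = −288 kJ
Reaction B:
  Bonds broken (reactants):
    C-C: 2 × 351 = 702
    C-H: 8 × 418 = 3344
    C=C: 1 × 624 = 624
    H-H: 1 × 453 = 453
    Σ(broken) = 5123 kJ
  Bonds formed (products):
    C-C: 3 × 351 = 1053
    C-H: 10 × 418 = 4180
    Σ(formed) = 5233 kJ
  ΔH_B = 5123 − 5233 = −110 kJ
ΔH_A − ΔH_B = −178 kJ, so reaction A has the more negative ΔH; |ΔH_A − ΔH_B| = 178 kJ.

Reaction A, by 178 kJ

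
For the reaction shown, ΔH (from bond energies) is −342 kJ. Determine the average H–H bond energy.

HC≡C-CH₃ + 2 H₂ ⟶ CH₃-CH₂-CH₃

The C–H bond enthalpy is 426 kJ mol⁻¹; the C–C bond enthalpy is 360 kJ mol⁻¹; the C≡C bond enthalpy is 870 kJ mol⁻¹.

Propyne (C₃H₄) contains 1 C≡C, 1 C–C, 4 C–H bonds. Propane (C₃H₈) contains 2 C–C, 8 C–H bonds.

D(H–H) ≈ 426 kJ/mol

Let D be the H–H bond energy.
Σ(broken) = 1×870 + 1×360 + 4×426 + 2×D = 2934 + 2D
Σ(formed) = 2×360 + 8×426 = 4128
ΔH = Σ(broken) − Σ(formed) = (2934 + 2D) − (4128) = −1194 + 2D
Setting this equal to −342 kJ gives 2D = 852, so D = 426 kJ/mol.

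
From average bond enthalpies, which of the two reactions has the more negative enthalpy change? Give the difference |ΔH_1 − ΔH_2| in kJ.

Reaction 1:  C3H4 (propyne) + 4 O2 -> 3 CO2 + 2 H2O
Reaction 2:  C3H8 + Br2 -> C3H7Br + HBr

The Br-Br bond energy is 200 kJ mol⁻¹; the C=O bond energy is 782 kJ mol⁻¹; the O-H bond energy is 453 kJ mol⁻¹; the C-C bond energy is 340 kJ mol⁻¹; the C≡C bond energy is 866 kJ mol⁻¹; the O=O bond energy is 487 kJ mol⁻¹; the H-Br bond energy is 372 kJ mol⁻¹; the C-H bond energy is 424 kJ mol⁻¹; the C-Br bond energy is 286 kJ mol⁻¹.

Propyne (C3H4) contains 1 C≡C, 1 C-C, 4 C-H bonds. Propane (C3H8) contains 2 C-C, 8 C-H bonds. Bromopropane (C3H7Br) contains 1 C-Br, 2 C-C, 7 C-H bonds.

Reaction 1:
  Bonds broken (reactants):
    C≡C: 1 × 866 = 866
    C-C: 1 × 340 = 340
    C-H: 4 × 424 = 1696
    O=O: 4 × 487 = 1948
    Σ(broken) = 4850 kJ
  Bonds formed (products):
    C=O: 6 × 782 = 4692
    O-H: 4 × 453 = 1812
    Σ(formed) = 6504 kJ
  ΔH_1 = 4850 − 6504 = −1654 kJ
Reaction 2:
  Bonds broken (reactants):
    Br-Br: 1 × 200 = 200
    C-C: 2 × 340 = 680
    C-H: 8 × 424 = 3392
    Σ(broken) = 4272 kJ
  Bonds formed (products):
    C-Br: 1 × 286 = 286
    C-C: 2 × 340 = 680
    C-H: 7 × 424 = 2968
    H-Br: 1 × 372 = 372
    Σ(formed) = 4306 kJ
  ΔH_2 = 4272 − 4306 = −34 kJ
ΔH_1 − ΔH_2 = −1620 kJ, so reaction 1 has the more negative ΔH; |ΔH_1 − ΔH_2| = 1620 kJ.

Reaction 1, by 1620 kJ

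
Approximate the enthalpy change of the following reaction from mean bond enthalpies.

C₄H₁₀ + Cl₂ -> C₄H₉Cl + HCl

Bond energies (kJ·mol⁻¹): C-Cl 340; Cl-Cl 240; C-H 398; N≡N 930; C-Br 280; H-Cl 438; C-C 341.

Bonds broken (reactants):
  C-C: 3 × 341 = 1023
  C-H: 10 × 398 = 3980
  Cl-Cl: 1 × 240 = 240
  Σ(broken) = 5243 kJ
Bonds formed (products):
  C-C: 3 × 341 = 1023
  C-Cl: 1 × 340 = 340
  C-H: 9 × 398 = 3582
  H-Cl: 1 × 438 = 438
  Σ(formed) = 5383 kJ
ΔH = Σ(broken) − Σ(formed) = 5243 − 5383 = −140 kJ

ΔH ≈ −140 kJ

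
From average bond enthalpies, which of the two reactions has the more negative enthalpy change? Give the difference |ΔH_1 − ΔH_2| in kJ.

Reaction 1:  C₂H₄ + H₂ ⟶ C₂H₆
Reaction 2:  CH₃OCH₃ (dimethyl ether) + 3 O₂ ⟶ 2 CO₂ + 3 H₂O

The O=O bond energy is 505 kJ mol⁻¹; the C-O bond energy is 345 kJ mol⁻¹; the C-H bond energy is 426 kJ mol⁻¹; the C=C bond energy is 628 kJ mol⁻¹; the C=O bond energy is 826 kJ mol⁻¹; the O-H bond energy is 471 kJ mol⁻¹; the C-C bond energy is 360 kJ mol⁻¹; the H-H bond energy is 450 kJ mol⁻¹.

Reaction 1:
  Bonds broken (reactants):
    C-H: 4 × 426 = 1704
    C=C: 1 × 628 = 628
    H-H: 1 × 450 = 450
    Σ(broken) = 2782 kJ
  Bonds formed (products):
    C-C: 1 × 360 = 360
    C-H: 6 × 426 = 2556
    Σ(formed) = 2916 kJ
  ΔH_1 = 2782 − 2916 = −134 kJ
Reaction 2:
  Bonds broken (reactants):
    C-H: 6 × 426 = 2556
    C-O: 2 × 345 = 690
    O=O: 3 × 505 = 1515
    Σ(broken) = 4761 kJ
  Bonds formed (products):
    C=O: 4 × 826 = 3304
    O-H: 6 × 471 = 2826
    Σ(formed) = 6130 kJ
  ΔH_2 = 4761 − 6130 = −1369 kJ
ΔH_1 − ΔH_2 = +1235 kJ, so reaction 2 has the more negative ΔH; |ΔH_1 − ΔH_2| = 1235 kJ.

Reaction 2, by 1235 kJ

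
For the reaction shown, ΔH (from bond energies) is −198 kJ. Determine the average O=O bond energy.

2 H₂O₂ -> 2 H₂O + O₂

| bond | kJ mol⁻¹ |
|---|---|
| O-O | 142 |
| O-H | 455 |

D(O=O) ≈ 482 kJ/mol

Let D be the O=O bond energy.
Σ(broken) = 4×455 + 2×142 = 2104
Σ(formed) = 4×455 + 1×D = 1820 + D
ΔH = Σ(broken) − Σ(formed) = (2104) − (1820 + D) = +284 − D
Setting this equal to −198 kJ gives D = 482 kJ/mol.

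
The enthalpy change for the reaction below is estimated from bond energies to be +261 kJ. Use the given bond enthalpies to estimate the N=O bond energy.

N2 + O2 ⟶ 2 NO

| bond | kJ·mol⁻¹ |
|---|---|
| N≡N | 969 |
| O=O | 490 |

Let D be the N=O bond energy.
Σ(broken) = 1×969 + 1×490 = 1459
Σ(formed) = 2×D = 2D
ΔH = Σ(broken) − Σ(formed) = (1459) − (2D) = +1459 − 2D
Setting this equal to +261 kJ gives 2D = 1198, so D = 599 kJ/mol.

D(N=O) ≈ 599 kJ/mol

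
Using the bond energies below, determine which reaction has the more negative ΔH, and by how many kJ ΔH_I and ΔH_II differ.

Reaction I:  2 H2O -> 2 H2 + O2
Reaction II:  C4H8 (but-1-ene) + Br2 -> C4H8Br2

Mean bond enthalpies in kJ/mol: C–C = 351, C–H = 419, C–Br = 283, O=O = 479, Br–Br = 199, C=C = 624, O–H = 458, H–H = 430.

Reaction I:
  Bonds broken (reactants):
    O–H: 4 × 458 = 1832
    Σ(broken) = 1832 kJ
  Bonds formed (products):
    H–H: 2 × 430 = 860
    O=O: 1 × 479 = 479
    Σ(formed) = 1339 kJ
  ΔH_I = 1832 − 1339 = +493 kJ
Reaction II:
  Bonds broken (reactants):
    Br–Br: 1 × 199 = 199
    C–C: 2 × 351 = 702
    C–H: 8 × 419 = 3352
    C=C: 1 × 624 = 624
    Σ(broken) = 4877 kJ
  Bonds formed (products):
    C–Br: 2 × 283 = 566
    C–C: 3 × 351 = 1053
    C–H: 8 × 419 = 3352
    Σ(formed) = 4971 kJ
  ΔH_II = 4877 − 4971 = −94 kJ
ΔH_I − ΔH_II = +587 kJ, so reaction II has the more negative ΔH; |ΔH_I − ΔH_II| = 587 kJ.

Reaction II, by 587 kJ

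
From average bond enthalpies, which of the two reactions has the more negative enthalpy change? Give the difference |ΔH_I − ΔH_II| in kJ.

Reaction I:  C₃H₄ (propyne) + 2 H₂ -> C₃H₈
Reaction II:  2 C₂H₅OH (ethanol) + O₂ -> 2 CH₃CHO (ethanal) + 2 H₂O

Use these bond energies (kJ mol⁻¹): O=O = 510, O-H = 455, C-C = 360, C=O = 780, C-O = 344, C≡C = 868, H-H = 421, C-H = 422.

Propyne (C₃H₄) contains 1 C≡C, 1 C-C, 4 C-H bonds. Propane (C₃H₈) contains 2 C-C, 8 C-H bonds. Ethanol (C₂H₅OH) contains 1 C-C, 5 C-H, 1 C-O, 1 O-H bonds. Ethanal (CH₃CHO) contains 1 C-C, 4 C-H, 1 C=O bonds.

Reaction I:
  Bonds broken (reactants):
    C≡C: 1 × 868 = 868
    C-C: 1 × 360 = 360
    C-H: 4 × 422 = 1688
    H-H: 2 × 421 = 842
    Σ(broken) = 3758 kJ
  Bonds formed (products):
    C-C: 2 × 360 = 720
    C-H: 8 × 422 = 3376
    Σ(formed) = 4096 kJ
  ΔH_I = 3758 − 4096 = −338 kJ
Reaction II:
  Bonds broken (reactants):
    C-C: 2 × 360 = 720
    C-H: 10 × 422 = 4220
    C-O: 2 × 344 = 688
    O-H: 2 × 455 = 910
    O=O: 1 × 510 = 510
    Σ(broken) = 7048 kJ
  Bonds formed (products):
    C-C: 2 × 360 = 720
    C-H: 8 × 422 = 3376
    C=O: 2 × 780 = 1560
    O-H: 4 × 455 = 1820
    Σ(formed) = 7476 kJ
  ΔH_II = 7048 − 7476 = −428 kJ
ΔH_I − ΔH_II = +90 kJ, so reaction II has the more negative ΔH; |ΔH_I − ΔH_II| = 90 kJ.

Reaction II, by 90 kJ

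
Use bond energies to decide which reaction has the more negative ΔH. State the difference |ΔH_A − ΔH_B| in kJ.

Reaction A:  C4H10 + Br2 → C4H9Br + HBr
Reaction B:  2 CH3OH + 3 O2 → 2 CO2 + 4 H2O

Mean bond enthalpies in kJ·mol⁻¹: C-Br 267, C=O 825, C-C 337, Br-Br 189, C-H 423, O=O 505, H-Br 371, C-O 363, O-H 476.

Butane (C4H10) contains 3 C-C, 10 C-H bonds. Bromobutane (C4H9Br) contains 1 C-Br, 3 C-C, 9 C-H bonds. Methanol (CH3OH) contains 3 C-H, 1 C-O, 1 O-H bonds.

Reaction A:
  Bonds broken (reactants):
    Br-Br: 1 × 189 = 189
    C-C: 3 × 337 = 1011
    C-H: 10 × 423 = 4230
    Σ(broken) = 5430 kJ
  Bonds formed (products):
    C-Br: 1 × 267 = 267
    C-C: 3 × 337 = 1011
    C-H: 9 × 423 = 3807
    H-Br: 1 × 371 = 371
    Σ(formed) = 5456 kJ
  ΔH_A = 5430 − 5456 = −26 kJ
Reaction B:
  Bonds broken (reactants):
    C-H: 6 × 423 = 2538
    C-O: 2 × 363 = 726
    O-H: 2 × 476 = 952
    O=O: 3 × 505 = 1515
    Σ(broken) = 5731 kJ
  Bonds formed (products):
    C=O: 4 × 825 = 3300
    O-H: 8 × 476 = 3808
    Σ(formed) = 7108 kJ
  ΔH_B = 5731 − 7108 = −1377 kJ
ΔH_A − ΔH_B = +1351 kJ, so reaction B has the more negative ΔH; |ΔH_A − ΔH_B| = 1351 kJ.

Reaction B, by 1351 kJ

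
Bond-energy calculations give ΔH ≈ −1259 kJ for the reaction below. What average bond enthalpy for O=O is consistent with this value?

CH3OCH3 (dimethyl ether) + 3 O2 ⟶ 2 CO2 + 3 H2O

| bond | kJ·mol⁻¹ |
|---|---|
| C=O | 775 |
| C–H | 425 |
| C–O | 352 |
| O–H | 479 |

D(O=O) ≈ 487 kJ/mol

Let D be the O=O bond energy.
Σ(broken) = 6×425 + 2×352 + 3×D = 3254 + 3D
Σ(formed) = 4×775 + 6×479 = 5974
ΔH = Σ(broken) − Σ(formed) = (3254 + 3D) − (5974) = −2720 + 3D
Setting this equal to −1259 kJ gives 3D = 1461, so D = 487 kJ/mol.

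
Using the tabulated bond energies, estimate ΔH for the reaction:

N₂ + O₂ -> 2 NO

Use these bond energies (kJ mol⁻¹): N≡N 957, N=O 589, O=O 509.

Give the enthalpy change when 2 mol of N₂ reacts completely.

Bonds broken (reactants):
  N≡N: 1 × 957 = 957
  O=O: 1 × 509 = 509
  Σ(broken) = 1466 kJ
Bonds formed (products):
  N=O: 2 × 589 = 1178
  Σ(formed) = 1178 kJ
ΔH = Σ(broken) − Σ(formed) = 1466 − 1178 = +288 kJ
For 2× the reaction as written: 2 × (+288) = +576 kJ

ΔH = +576 kJ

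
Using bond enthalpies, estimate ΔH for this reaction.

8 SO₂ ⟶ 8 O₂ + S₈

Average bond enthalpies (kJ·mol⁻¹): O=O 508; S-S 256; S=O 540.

ΔH ≈ +2528 kJ

Bonds broken (reactants):
  S=O: 16 × 540 = 8640
  Σ(broken) = 8640 kJ
Bonds formed (products):
  O=O: 8 × 508 = 4064
  S-S: 8 × 256 = 2048
  Σ(formed) = 6112 kJ
ΔH = Σ(broken) − Σ(formed) = 8640 − 6112 = +2528 kJ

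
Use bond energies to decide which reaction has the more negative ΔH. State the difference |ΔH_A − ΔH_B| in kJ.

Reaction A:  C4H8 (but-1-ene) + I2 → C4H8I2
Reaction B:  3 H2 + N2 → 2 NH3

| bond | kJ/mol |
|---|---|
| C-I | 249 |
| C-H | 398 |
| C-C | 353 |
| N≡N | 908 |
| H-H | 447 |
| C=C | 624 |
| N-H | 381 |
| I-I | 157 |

Reaction A:
  Bonds broken (reactants):
    C-C: 2 × 353 = 706
    C-H: 8 × 398 = 3184
    C=C: 1 × 624 = 624
    I-I: 1 × 157 = 157
    Σ(broken) = 4671 kJ
  Bonds formed (products):
    C-C: 3 × 353 = 1059
    C-H: 8 × 398 = 3184
    C-I: 2 × 249 = 498
    Σ(formed) = 4741 kJ
  ΔH_A = 4671 − 4741 = −70 kJ
Reaction B:
  Bonds broken (reactants):
    H-H: 3 × 447 = 1341
    N≡N: 1 × 908 = 908
    Σ(broken) = 2249 kJ
  Bonds formed (products):
    N-H: 6 × 381 = 2286
    Σ(formed) = 2286 kJ
  ΔH_B = 2249 − 2286 = −37 kJ
ΔH_A − ΔH_B = −33 kJ, so reaction A has the more negative ΔH; |ΔH_A − ΔH_B| = 33 kJ.

Reaction A, by 33 kJ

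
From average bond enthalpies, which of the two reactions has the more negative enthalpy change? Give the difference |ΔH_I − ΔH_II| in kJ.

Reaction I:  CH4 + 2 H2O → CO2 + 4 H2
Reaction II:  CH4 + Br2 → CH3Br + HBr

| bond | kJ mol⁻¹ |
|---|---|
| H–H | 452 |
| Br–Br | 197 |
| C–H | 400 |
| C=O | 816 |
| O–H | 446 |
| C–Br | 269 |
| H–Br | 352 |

Reaction I:
  Bonds broken (reactants):
    C–H: 4 × 400 = 1600
    O–H: 4 × 446 = 1784
    Σ(broken) = 3384 kJ
  Bonds formed (products):
    C=O: 2 × 816 = 1632
    H–H: 4 × 452 = 1808
    Σ(formed) = 3440 kJ
  ΔH_I = 3384 − 3440 = −56 kJ
Reaction II:
  Bonds broken (reactants):
    Br–Br: 1 × 197 = 197
    C–H: 4 × 400 = 1600
    Σ(broken) = 1797 kJ
  Bonds formed (products):
    C–Br: 1 × 269 = 269
    C–H: 3 × 400 = 1200
    H–Br: 1 × 352 = 352
    Σ(formed) = 1821 kJ
  ΔH_II = 1797 − 1821 = −24 kJ
ΔH_I − ΔH_II = −32 kJ, so reaction I has the more negative ΔH; |ΔH_I − ΔH_II| = 32 kJ.

Reaction I, by 32 kJ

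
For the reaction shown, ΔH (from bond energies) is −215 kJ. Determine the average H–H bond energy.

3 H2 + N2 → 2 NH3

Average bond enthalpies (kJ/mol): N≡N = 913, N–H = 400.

D(H–H) ≈ 424 kJ/mol

Let D be the H–H bond energy.
Σ(broken) = 3×D + 1×913 = 913 + 3D
Σ(formed) = 6×400 = 2400
ΔH = Σ(broken) − Σ(formed) = (913 + 3D) − (2400) = −1487 + 3D
Setting this equal to −215 kJ gives 3D = 1272, so D = 424 kJ/mol.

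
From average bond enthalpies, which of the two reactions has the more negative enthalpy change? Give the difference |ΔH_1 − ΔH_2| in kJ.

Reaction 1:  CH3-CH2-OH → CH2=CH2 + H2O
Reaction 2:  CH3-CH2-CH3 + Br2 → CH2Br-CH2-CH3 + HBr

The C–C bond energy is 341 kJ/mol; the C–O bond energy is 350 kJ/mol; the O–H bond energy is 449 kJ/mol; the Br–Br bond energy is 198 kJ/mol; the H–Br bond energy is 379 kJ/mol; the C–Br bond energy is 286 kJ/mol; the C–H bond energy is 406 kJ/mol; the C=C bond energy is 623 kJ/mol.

Reaction 1:
  Bonds broken (reactants):
    C–C: 1 × 341 = 341
    C–H: 5 × 406 = 2030
    C–O: 1 × 350 = 350
    O–H: 1 × 449 = 449
    Σ(broken) = 3170 kJ
  Bonds formed (products):
    C–H: 4 × 406 = 1624
    C=C: 1 × 623 = 623
    O–H: 2 × 449 = 898
    Σ(formed) = 3145 kJ
  ΔH_1 = 3170 − 3145 = +25 kJ
Reaction 2:
  Bonds broken (reactants):
    Br–Br: 1 × 198 = 198
    C–C: 2 × 341 = 682
    C–H: 8 × 406 = 3248
    Σ(broken) = 4128 kJ
  Bonds formed (products):
    C–Br: 1 × 286 = 286
    C–C: 2 × 341 = 682
    C–H: 7 × 406 = 2842
    H–Br: 1 × 379 = 379
    Σ(formed) = 4189 kJ
  ΔH_2 = 4128 − 4189 = −61 kJ
ΔH_1 − ΔH_2 = +86 kJ, so reaction 2 has the more negative ΔH; |ΔH_1 − ΔH_2| = 86 kJ.

Reaction 2, by 86 kJ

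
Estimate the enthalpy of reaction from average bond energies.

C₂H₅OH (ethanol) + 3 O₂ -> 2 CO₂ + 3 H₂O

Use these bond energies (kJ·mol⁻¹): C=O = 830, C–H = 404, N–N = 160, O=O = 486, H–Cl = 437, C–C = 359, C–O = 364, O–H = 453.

ΔH ≈ −1384 kJ

Bonds broken (reactants):
  C–C: 1 × 359 = 359
  C–H: 5 × 404 = 2020
  C–O: 1 × 364 = 364
  O–H: 1 × 453 = 453
  O=O: 3 × 486 = 1458
  Σ(broken) = 4654 kJ
Bonds formed (products):
  C=O: 4 × 830 = 3320
  O–H: 6 × 453 = 2718
  Σ(formed) = 6038 kJ
ΔH = Σ(broken) − Σ(formed) = 4654 − 6038 = −1384 kJ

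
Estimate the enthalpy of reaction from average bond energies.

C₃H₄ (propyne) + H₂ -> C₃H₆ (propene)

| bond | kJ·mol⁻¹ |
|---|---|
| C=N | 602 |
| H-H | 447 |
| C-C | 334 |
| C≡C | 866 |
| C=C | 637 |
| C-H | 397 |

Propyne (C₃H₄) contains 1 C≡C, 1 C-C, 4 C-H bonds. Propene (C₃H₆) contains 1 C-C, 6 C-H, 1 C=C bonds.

ΔH ≈ −118 kJ

Bonds broken (reactants):
  C≡C: 1 × 866 = 866
  C-C: 1 × 334 = 334
  C-H: 4 × 397 = 1588
  H-H: 1 × 447 = 447
  Σ(broken) = 3235 kJ
Bonds formed (products):
  C-C: 1 × 334 = 334
  C-H: 6 × 397 = 2382
  C=C: 1 × 637 = 637
  Σ(formed) = 3353 kJ
ΔH = Σ(broken) − Σ(formed) = 3235 − 3353 = −118 kJ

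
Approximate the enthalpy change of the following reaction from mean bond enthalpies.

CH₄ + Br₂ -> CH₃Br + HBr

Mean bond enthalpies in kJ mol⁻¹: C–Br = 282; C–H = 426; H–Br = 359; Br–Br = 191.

Bonds broken (reactants):
  Br–Br: 1 × 191 = 191
  C–H: 4 × 426 = 1704
  Σ(broken) = 1895 kJ
Bonds formed (products):
  C–Br: 1 × 282 = 282
  C–H: 3 × 426 = 1278
  H–Br: 1 × 359 = 359
  Σ(formed) = 1919 kJ
ΔH = Σ(broken) − Σ(formed) = 1895 − 1919 = −24 kJ

ΔH ≈ −24 kJ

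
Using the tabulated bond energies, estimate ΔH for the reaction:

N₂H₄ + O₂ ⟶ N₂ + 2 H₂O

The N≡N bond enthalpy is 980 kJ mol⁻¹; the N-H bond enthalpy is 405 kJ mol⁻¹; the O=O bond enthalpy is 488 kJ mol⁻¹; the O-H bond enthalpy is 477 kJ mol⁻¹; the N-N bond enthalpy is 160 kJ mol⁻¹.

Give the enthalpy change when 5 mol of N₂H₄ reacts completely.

Bonds broken (reactants):
  N-H: 4 × 405 = 1620
  N-N: 1 × 160 = 160
  O=O: 1 × 488 = 488
  Σ(broken) = 2268 kJ
Bonds formed (products):
  N≡N: 1 × 980 = 980
  O-H: 4 × 477 = 1908
  Σ(formed) = 2888 kJ
ΔH = Σ(broken) − Σ(formed) = 2268 − 2888 = −620 kJ
For 5× the reaction as written: 5 × (−620) = −3100 kJ

ΔH = −3100 kJ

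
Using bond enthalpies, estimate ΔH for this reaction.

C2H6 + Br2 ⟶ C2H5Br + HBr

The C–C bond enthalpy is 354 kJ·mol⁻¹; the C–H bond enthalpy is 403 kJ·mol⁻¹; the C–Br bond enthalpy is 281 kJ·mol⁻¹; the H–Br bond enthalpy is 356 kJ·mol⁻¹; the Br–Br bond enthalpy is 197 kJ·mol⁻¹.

Bonds broken (reactants):
  Br–Br: 1 × 197 = 197
  C–C: 1 × 354 = 354
  C–H: 6 × 403 = 2418
  Σ(broken) = 2969 kJ
Bonds formed (products):
  C–Br: 1 × 281 = 281
  C–C: 1 × 354 = 354
  C–H: 5 × 403 = 2015
  H–Br: 1 × 356 = 356
  Σ(formed) = 3006 kJ
ΔH = Σ(broken) − Σ(formed) = 2969 − 3006 = −37 kJ

ΔH ≈ −37 kJ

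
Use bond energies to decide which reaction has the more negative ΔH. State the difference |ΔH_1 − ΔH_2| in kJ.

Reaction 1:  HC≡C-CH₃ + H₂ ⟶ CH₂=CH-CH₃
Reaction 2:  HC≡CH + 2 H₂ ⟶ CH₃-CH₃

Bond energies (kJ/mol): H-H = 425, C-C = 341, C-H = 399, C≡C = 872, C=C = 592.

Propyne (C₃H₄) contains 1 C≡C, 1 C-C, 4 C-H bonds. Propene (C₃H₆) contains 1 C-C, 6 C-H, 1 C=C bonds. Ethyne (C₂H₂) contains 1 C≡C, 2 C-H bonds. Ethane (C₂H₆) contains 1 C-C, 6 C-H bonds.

Reaction 2, by 122 kJ

Reaction 1:
  Bonds broken (reactants):
    C≡C: 1 × 872 = 872
    C-C: 1 × 341 = 341
    C-H: 4 × 399 = 1596
    H-H: 1 × 425 = 425
    Σ(broken) = 3234 kJ
  Bonds formed (products):
    C-C: 1 × 341 = 341
    C-H: 6 × 399 = 2394
    C=C: 1 × 592 = 592
    Σ(formed) = 3327 kJ
  ΔH_1 = 3234 − 3327 = −93 kJ
Reaction 2:
  Bonds broken (reactants):
    C≡C: 1 × 872 = 872
    C-H: 2 × 399 = 798
    H-H: 2 × 425 = 850
    Σ(broken) = 2520 kJ
  Bonds formed (products):
    C-C: 1 × 341 = 341
    C-H: 6 × 399 = 2394
    Σ(formed) = 2735 kJ
  ΔH_2 = 2520 − 2735 = −215 kJ
ΔH_1 − ΔH_2 = +122 kJ, so reaction 2 has the more negative ΔH; |ΔH_1 − ΔH_2| = 122 kJ.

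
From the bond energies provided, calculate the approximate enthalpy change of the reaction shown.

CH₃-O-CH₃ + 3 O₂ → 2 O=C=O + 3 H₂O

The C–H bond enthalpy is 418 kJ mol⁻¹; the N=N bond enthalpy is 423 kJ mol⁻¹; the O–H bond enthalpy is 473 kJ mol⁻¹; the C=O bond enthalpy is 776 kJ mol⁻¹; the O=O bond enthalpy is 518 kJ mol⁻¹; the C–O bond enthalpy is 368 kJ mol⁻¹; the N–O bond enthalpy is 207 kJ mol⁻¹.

ΔH ≈ −1144 kJ

Bonds broken (reactants):
  C–H: 6 × 418 = 2508
  C–O: 2 × 368 = 736
  O=O: 3 × 518 = 1554
  Σ(broken) = 4798 kJ
Bonds formed (products):
  C=O: 4 × 776 = 3104
  O–H: 6 × 473 = 2838
  Σ(formed) = 5942 kJ
ΔH = Σ(broken) − Σ(formed) = 4798 − 5942 = −1144 kJ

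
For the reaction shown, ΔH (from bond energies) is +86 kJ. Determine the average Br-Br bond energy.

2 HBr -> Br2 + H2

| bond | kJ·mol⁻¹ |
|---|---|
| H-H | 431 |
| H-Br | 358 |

D(Br-Br) ≈ 199 kJ/mol

Let D be the Br-Br bond energy.
Σ(broken) = 2×358 = 716
Σ(formed) = 1×D + 1×431 = 431 + D
ΔH = Σ(broken) − Σ(formed) = (716) − (431 + D) = +285 − D
Setting this equal to +86 kJ gives D = 199 kJ/mol.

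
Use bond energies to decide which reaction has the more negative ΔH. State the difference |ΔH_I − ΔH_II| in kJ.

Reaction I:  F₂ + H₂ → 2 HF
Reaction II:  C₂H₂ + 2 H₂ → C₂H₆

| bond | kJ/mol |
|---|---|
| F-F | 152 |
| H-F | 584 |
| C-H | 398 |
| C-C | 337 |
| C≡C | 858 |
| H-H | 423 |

Reaction I:
  Bonds broken (reactants):
    F-F: 1 × 152 = 152
    H-H: 1 × 423 = 423
    Σ(broken) = 575 kJ
  Bonds formed (products):
    H-F: 2 × 584 = 1168
    Σ(formed) = 1168 kJ
  ΔH_I = 575 − 1168 = −593 kJ
Reaction II:
  Bonds broken (reactants):
    C≡C: 1 × 858 = 858
    C-H: 2 × 398 = 796
    H-H: 2 × 423 = 846
    Σ(broken) = 2500 kJ
  Bonds formed (products):
    C-C: 1 × 337 = 337
    C-H: 6 × 398 = 2388
    Σ(formed) = 2725 kJ
  ΔH_II = 2500 − 2725 = −225 kJ
ΔH_I − ΔH_II = −368 kJ, so reaction I has the more negative ΔH; |ΔH_I − ΔH_II| = 368 kJ.

Reaction I, by 368 kJ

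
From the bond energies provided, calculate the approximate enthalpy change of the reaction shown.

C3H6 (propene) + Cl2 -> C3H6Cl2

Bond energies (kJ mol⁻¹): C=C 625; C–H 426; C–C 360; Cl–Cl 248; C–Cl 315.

Bonds broken (reactants):
  C–C: 1 × 360 = 360
  C–H: 6 × 426 = 2556
  C=C: 1 × 625 = 625
  Cl–Cl: 1 × 248 = 248
  Σ(broken) = 3789 kJ
Bonds formed (products):
  C–C: 2 × 360 = 720
  C–Cl: 2 × 315 = 630
  C–H: 6 × 426 = 2556
  Σ(formed) = 3906 kJ
ΔH = Σ(broken) − Σ(formed) = 3789 − 3906 = −117 kJ

ΔH ≈ −117 kJ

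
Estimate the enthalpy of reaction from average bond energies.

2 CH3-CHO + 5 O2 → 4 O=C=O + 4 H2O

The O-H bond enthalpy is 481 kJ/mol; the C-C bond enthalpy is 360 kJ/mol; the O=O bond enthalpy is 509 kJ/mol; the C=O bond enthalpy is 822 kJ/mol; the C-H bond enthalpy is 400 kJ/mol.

Bonds broken (reactants):
  C-C: 2 × 360 = 720
  C-H: 8 × 400 = 3200
  C=O: 2 × 822 = 1644
  O=O: 5 × 509 = 2545
  Σ(broken) = 8109 kJ
Bonds formed (products):
  C=O: 8 × 822 = 6576
  O-H: 8 × 481 = 3848
  Σ(formed) = 10424 kJ
ΔH = Σ(broken) − Σ(formed) = 8109 − 10424 = −2315 kJ

ΔH ≈ −2315 kJ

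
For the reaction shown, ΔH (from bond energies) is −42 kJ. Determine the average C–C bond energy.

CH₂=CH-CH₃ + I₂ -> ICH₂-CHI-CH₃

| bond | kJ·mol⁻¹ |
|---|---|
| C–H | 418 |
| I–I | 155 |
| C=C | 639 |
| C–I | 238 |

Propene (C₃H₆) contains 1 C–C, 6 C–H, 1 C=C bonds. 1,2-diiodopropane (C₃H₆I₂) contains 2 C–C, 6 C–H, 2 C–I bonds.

D(C–C) ≈ 360 kJ/mol

Let D be the C–C bond energy.
Σ(broken) = 1×D + 6×418 + 1×639 + 1×155 = 3302 + D
Σ(formed) = 2×D + 6×418 + 2×238 = 2984 + 2D
ΔH = Σ(broken) − Σ(formed) = (3302 + D) − (2984 + 2D) = +318 − D
Setting this equal to −42 kJ gives D = 360 kJ/mol.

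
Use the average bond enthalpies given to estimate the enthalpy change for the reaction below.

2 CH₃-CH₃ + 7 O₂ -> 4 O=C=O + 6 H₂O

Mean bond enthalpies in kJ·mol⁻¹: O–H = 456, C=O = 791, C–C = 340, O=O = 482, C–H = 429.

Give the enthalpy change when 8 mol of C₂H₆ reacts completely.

ΔH = −10392 kJ

Bonds broken (reactants):
  C–C: 2 × 340 = 680
  C–H: 12 × 429 = 5148
  O=O: 7 × 482 = 3374
  Σ(broken) = 9202 kJ
Bonds formed (products):
  C=O: 8 × 791 = 6328
  O–H: 12 × 456 = 5472
  Σ(formed) = 11800 kJ
ΔH = Σ(broken) − Σ(formed) = 9202 − 11800 = −2598 kJ
For 4× the reaction as written: 4 × (−2598) = −10392 kJ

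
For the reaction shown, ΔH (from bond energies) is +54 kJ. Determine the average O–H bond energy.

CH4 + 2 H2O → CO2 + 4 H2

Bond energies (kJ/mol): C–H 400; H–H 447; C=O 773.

D(O–H) ≈ 447 kJ/mol

Let D be the O–H bond energy.
Σ(broken) = 4×400 + 4×D = 1600 + 4D
Σ(formed) = 2×773 + 4×447 = 3334
ΔH = Σ(broken) − Σ(formed) = (1600 + 4D) − (3334) = −1734 + 4D
Setting this equal to +54 kJ gives 4D = 1788, so D = 447 kJ/mol.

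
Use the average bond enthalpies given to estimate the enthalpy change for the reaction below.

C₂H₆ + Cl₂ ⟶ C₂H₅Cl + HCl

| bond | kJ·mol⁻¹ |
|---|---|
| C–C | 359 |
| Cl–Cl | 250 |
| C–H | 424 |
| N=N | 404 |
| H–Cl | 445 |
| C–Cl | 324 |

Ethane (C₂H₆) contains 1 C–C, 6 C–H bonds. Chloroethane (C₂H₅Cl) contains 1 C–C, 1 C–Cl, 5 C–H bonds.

Bonds broken (reactants):
  C–C: 1 × 359 = 359
  C–H: 6 × 424 = 2544
  Cl–Cl: 1 × 250 = 250
  Σ(broken) = 3153 kJ
Bonds formed (products):
  C–C: 1 × 359 = 359
  C–Cl: 1 × 324 = 324
  C–H: 5 × 424 = 2120
  H–Cl: 1 × 445 = 445
  Σ(formed) = 3248 kJ
ΔH = Σ(broken) − Σ(formed) = 3153 − 3248 = −95 kJ

ΔH ≈ −95 kJ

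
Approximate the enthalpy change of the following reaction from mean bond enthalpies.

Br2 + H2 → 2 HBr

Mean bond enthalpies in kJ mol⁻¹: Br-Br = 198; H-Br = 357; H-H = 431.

Bonds broken (reactants):
  Br-Br: 1 × 198 = 198
  H-H: 1 × 431 = 431
  Σ(broken) = 629 kJ
Bonds formed (products):
  H-Br: 2 × 357 = 714
  Σ(formed) = 714 kJ
ΔH = Σ(broken) − Σ(formed) = 629 − 714 = −85 kJ

ΔH ≈ −85 kJ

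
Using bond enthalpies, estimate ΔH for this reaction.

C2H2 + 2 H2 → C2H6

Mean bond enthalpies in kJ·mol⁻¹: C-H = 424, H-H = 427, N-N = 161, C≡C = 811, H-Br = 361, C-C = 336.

ΔH ≈ −367 kJ

Bonds broken (reactants):
  C≡C: 1 × 811 = 811
  C-H: 2 × 424 = 848
  H-H: 2 × 427 = 854
  Σ(broken) = 2513 kJ
Bonds formed (products):
  C-C: 1 × 336 = 336
  C-H: 6 × 424 = 2544
  Σ(formed) = 2880 kJ
ΔH = Σ(broken) − Σ(formed) = 2513 − 2880 = −367 kJ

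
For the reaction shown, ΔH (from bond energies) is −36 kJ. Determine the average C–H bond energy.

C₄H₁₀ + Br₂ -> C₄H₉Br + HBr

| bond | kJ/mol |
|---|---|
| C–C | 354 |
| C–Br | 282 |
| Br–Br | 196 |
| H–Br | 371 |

D(C–H) ≈ 421 kJ/mol

Let D be the C–H bond energy.
Σ(broken) = 1×196 + 3×354 + 10×D = 1258 + 10D
Σ(formed) = 1×282 + 3×354 + 9×D + 1×371 = 1715 + 9D
ΔH = Σ(broken) − Σ(formed) = (1258 + 10D) − (1715 + 9D) = −457 + D
Setting this equal to −36 kJ gives D = 421 kJ/mol.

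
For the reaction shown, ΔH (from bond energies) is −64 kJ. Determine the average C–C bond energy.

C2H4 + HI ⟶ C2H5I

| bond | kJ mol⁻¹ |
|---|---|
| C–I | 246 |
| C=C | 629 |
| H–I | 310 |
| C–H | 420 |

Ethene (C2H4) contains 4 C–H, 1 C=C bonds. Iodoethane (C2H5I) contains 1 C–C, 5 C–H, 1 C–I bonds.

D(C–C) ≈ 337 kJ/mol

Let D be the C–C bond energy.
Σ(broken) = 4×420 + 1×629 + 1×310 = 2619
Σ(formed) = 1×D + 5×420 + 1×246 = 2346 + D
ΔH = Σ(broken) − Σ(formed) = (2619) − (2346 + D) = +273 − D
Setting this equal to −64 kJ gives D = 337 kJ/mol.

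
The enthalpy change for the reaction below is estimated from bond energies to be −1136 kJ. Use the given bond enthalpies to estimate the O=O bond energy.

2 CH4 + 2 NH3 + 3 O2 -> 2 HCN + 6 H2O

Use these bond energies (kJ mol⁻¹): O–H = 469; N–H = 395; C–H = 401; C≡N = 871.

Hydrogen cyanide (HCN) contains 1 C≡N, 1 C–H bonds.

Let D be the O=O bond energy.
Σ(broken) = 8×401 + 6×395 + 3×D = 5578 + 3D
Σ(formed) = 2×871 + 2×401 + 12×469 = 8172
ΔH = Σ(broken) − Σ(formed) = (5578 + 3D) − (8172) = −2594 + 3D
Setting this equal to −1136 kJ gives 3D = 1458, so D = 486 kJ/mol.

D(O=O) ≈ 486 kJ/mol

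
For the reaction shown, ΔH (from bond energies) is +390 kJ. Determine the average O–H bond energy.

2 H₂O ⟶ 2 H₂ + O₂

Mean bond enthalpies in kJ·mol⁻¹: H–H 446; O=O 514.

D(O–H) ≈ 449 kJ/mol

Let D be the O–H bond energy.
Σ(broken) = 4×D = 4D
Σ(formed) = 2×446 + 1×514 = 1406
ΔH = Σ(broken) − Σ(formed) = (4D) − (1406) = −1406 + 4D
Setting this equal to +390 kJ gives 4D = 1796, so D = 449 kJ/mol.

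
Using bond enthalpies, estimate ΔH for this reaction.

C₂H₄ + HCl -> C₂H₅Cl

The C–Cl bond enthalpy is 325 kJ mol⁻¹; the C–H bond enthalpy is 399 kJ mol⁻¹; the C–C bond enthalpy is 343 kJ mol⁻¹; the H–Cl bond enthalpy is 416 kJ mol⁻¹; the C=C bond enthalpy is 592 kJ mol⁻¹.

Bonds broken (reactants):
  C–H: 4 × 399 = 1596
  C=C: 1 × 592 = 592
  H–Cl: 1 × 416 = 416
  Σ(broken) = 2604 kJ
Bonds formed (products):
  C–C: 1 × 343 = 343
  C–Cl: 1 × 325 = 325
  C–H: 5 × 399 = 1995
  Σ(formed) = 2663 kJ
ΔH = Σ(broken) − Σ(formed) = 2604 − 2663 = −59 kJ

ΔH ≈ −59 kJ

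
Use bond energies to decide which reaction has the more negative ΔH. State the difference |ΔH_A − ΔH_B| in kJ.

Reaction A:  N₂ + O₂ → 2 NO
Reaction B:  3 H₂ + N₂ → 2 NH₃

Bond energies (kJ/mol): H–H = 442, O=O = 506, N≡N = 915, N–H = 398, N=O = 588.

Reaction A:
  Bonds broken (reactants):
    N≡N: 1 × 915 = 915
    O=O: 1 × 506 = 506
    Σ(broken) = 1421 kJ
  Bonds formed (products):
    N=O: 2 × 588 = 1176
    Σ(formed) = 1176 kJ
  ΔH_A = 1421 − 1176 = +245 kJ
Reaction B:
  Bonds broken (reactants):
    H–H: 3 × 442 = 1326
    N≡N: 1 × 915 = 915
    Σ(broken) = 2241 kJ
  Bonds formed (products):
    N–H: 6 × 398 = 2388
    Σ(formed) = 2388 kJ
  ΔH_B = 2241 − 2388 = −147 kJ
ΔH_A − ΔH_B = +392 kJ, so reaction B has the more negative ΔH; |ΔH_A − ΔH_B| = 392 kJ.

Reaction B, by 392 kJ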